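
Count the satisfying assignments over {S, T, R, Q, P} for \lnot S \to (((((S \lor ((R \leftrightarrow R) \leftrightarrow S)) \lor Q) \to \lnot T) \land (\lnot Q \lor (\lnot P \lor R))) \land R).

Initial set: {T (\lnot S \to (((((S \lor ((R \leftrightarrow R) \leftrightarrow S)) \lor Q) \to \lnot T) \land (\lnot Q \lor (\lnot P \lor R))) \land R))}.
T (\lnot S \to (((((S \lor ((R \leftrightarrow R) \leftrightarrow S)) \lor Q) \to \lnot T) \land (\lnot Q \lor (\lnot P \lor R))) \land R)): β-rule — branch into F \lnot S  //  T (((((S \lor ((R \leftrightarrow R) \leftrightarrow S)) \lor Q) \to \lnot T) \land (\lnot Q \lor (\lnot P \lor R))) \land R).
  branch 1 (add F \lnot S):
    ○ open, literals {S=1}.
  branch 2 (add T (((((S \lor ((R \leftrightarrow R) \leftrightarrow S)) \lor Q) \to \lnot T) \land (\lnot Q \lor (\lnot P \lor R))) \land R)):
    T (((((S \lor ((R \leftrightarrow R) \leftrightarrow S)) \lor Q) \to \lnot T) \land (\lnot Q \lor (\lnot P \lor R))) \land R): α-rule — add T ((((S \lor ((R \leftrightarrow R) \leftrightarrow S)) \lor Q) \to \lnot T) \land (\lnot Q \lor (\lnot P \lor R))), T R.
    T ((((S \lor ((R \leftrightarrow R) \leftrightarrow S)) \lor Q) \to \lnot T) \land (\lnot Q \lor (\lnot P \lor R))): α-rule — add T (((S \lor ((R \leftrightarrow R) \leftrightarrow S)) \lor Q) \to \lnot T), T (\lnot Q \lor (\lnot P \lor R)).
    T (((S \lor ((R \leftrightarrow R) \leftrightarrow S)) \lor Q) \to \lnot T): β-rule — branch into F ((S \lor ((R \leftrightarrow R) \leftrightarrow S)) \lor Q)  //  T \lnot T.
      branch 2.1 (add F ((S \lor ((R \leftrightarrow R) \leftrightarrow S)) \lor Q)):
        F ((S \lor ((R \leftrightarrow R) \leftrightarrow S)) \lor Q): α-rule — add F (S \lor ((R \leftrightarrow R) \leftrightarrow S)), F Q.
        F (S \lor ((R \leftrightarrow R) \leftrightarrow S)): α-rule — add F S, F ((R \leftrightarrow R) \leftrightarrow S).
        T (\lnot Q \lor (\lnot P \lor R)): β-rule — branch into T \lnot Q  //  T (\lnot P \lor R).
          branch 2.1.1 (add T \lnot Q):
            F ((R \leftrightarrow R) \leftrightarrow S): β-rule — branch into T (R \leftrightarrow R), F S  //  F (R \leftrightarrow R), T S.
              branch 2.1.1.1 (add T (R \leftrightarrow R), F S):
                T (R \leftrightarrow R): β-rule — branch into T R, T R  //  F R, F R.
                  branch 2.1.1.1.1 (add T R, T R):
                    ○ open, literals {Q=0, R=1, S=0}.
                  branch 2.1.1.1.2 (add F R, F R):
                    × closes — contains both R and \lnot R.
              branch 2.1.1.2 (add F (R \leftrightarrow R), T S):
                × closes — contains both S and \lnot S.
          branch 2.1.2 (add T (\lnot P \lor R)):
            F ((R \leftrightarrow R) \leftrightarrow S): β-rule — branch into T (R \leftrightarrow R), F S  //  F (R \leftrightarrow R), T S.
              branch 2.1.2.1 (add T (R \leftrightarrow R), F S):
                T (\lnot P \lor R): β-rule — branch into T \lnot P  //  T R.
                  branch 2.1.2.1.1 (add T \lnot P):
                    T (R \leftrightarrow R): β-rule — branch into T R, T R  //  F R, F R.
                      branch 2.1.2.1.1.1 (add T R, T R):
                        ○ open, literals {P=0, Q=0, R=1, S=0}.
                      branch 2.1.2.1.1.2 (add F R, F R):
                        × closes — contains both R and \lnot R.
                  branch 2.1.2.1.2 (add T R):
                    T (R \leftrightarrow R): β-rule — branch into T R, T R  //  F R, F R.
                      branch 2.1.2.1.2.1 (add T R, T R):
                        ○ open, literals {Q=0, R=1, S=0}.
                      branch 2.1.2.1.2.2 (add F R, F R):
                        × closes — contains both R and \lnot R.
              branch 2.1.2.2 (add F (R \leftrightarrow R), T S):
                × closes — contains both S and \lnot S.
      branch 2.2 (add T \lnot T):
        T (\lnot Q \lor (\lnot P \lor R)): β-rule — branch into T \lnot Q  //  T (\lnot P \lor R).
          branch 2.2.1 (add T \lnot Q):
            ○ open, literals {Q=0, R=1, T=0}.
          branch 2.2.2 (add T (\lnot P \lor R)):
            T (\lnot P \lor R): β-rule — branch into T \lnot P  //  T R.
              branch 2.2.2.1 (add T \lnot P):
                ○ open, literals {P=0, R=1, T=0}.
              branch 2.2.2.2 (add T R):
                ○ open, literals {R=1, T=0}.
5 branches closed, 7 open.
Each open branch fixes some atoms; the unmentioned ones are free. Counting distinct full assignments: branch {S=1} (T, R, Q, P) contributes 16 new; branch {Q=0, R=1, S=0} (T, P) contributes 4 new; branch {P=0, Q=0, R=1, S=0} (T) contributes 0 new; branch {Q=0, R=1, S=0} (T, P) contributes 0 new; branch {Q=0, R=1, T=0} (S, P) contributes 0 new; branch {P=0, R=1, T=0} (S, Q) contributes 1 new; branch {R=1, T=0} (S, Q, P) contributes 1 new. Total: 22.

22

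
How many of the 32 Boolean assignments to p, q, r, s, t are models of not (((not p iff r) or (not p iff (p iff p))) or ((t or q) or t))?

Initial set: {T not (((not p iff r) or (not p iff (p iff p))) or ((t or q) or t))}.
T not (((not p iff r) or (not p iff (p iff p))) or ((t or q) or t)): α-rule — add F ((not p iff r) or (not p iff (p iff p))), F ((t or q) or t).
F ((not p iff r) or (not p iff (p iff p))): α-rule — add F (not p iff r), F (not p iff (p iff p)).
F ((t or q) or t): α-rule — add F (t or q), F t.
F (t or q): α-rule — add F t, F q.
F (not p iff r): β-rule — branch into T not p, F r  //  F not p, T r.
  branch 1 (add T not p, F r):
    F (not p iff (p iff p)): β-rule — branch into T not p, F (p iff p)  //  F not p, T (p iff p).
      branch 1.1 (add T not p, F (p iff p)):
        F (p iff p): β-rule — branch into T p, F p  //  F p, T p.
          branch 1.1.1 (add T p, F p):
            × closes — contains both p and not p.
          branch 1.1.2 (add F p, T p):
            × closes — contains both p and not p.
      branch 1.2 (add F not p, T (p iff p)):
        × closes — contains both p and not p.
  branch 2 (add F not p, T r):
    F (not p iff (p iff p)): β-rule — branch into T not p, F (p iff p)  //  F not p, T (p iff p).
      branch 2.1 (add T not p, F (p iff p)):
        × closes — contains both p and not p.
      branch 2.2 (add F not p, T (p iff p)):
        T (p iff p): β-rule — branch into T p, T p  //  F p, F p.
          branch 2.2.1 (add T p, T p):
            ○ open, literals {p=true, q=false, r=true, t=false}.
          branch 2.2.2 (add F p, F p):
            × closes — contains both p and not p.
5 branches closed, 1 open.
Each open branch fixes some atoms; the unmentioned ones are free. Counting distinct full assignments: branch {p=true, q=false, r=true, t=false} (s) contributes 2 new. Total: 2.

2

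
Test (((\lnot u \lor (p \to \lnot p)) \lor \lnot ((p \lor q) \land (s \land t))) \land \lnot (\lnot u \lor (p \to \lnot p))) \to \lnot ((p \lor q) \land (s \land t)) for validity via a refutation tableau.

Assume the negation and expand:
Initial set: {\lnot ((((\lnot u \lor (p \to \lnot p)) \lor \lnot ((p \lor q) \land (s \land t))) \land \lnot (\lnot u \lor (p \to \lnot p))) \to \lnot ((p \lor q) \land (s \land t)))}.
\lnot ((((\lnot u \lor (p \to \lnot p)) \lor \lnot ((p \lor q) \land (s \land t))) \land \lnot (\lnot u \lor (p \to \lnot p))) \to \lnot ((p \lor q) \land (s \land t))): α-rule — add (((\lnot u \lor (p \to \lnot p)) \lor \lnot ((p \lor q) \land (s \land t))) \land \lnot (\lnot u \lor (p \to \lnot p))), \lnot \lnot ((p \lor q) \land (s \land t)).
(((\lnot u \lor (p \to \lnot p)) \lor \lnot ((p \lor q) \land (s \land t))) \land \lnot (\lnot u \lor (p \to \lnot p))): α-rule — add ((\lnot u \lor (p \to \lnot p)) \lor \lnot ((p \lor q) \land (s \land t))), \lnot (\lnot u \lor (p \to \lnot p)).
\lnot \lnot ((p \lor q) \land (s \land t)): α-rule — add (p \lor q), (s \land t).
\lnot (\lnot u \lor (p \to \lnot p)): α-rule — add \lnot \lnot u, \lnot (p \to \lnot p).
(s \land t): α-rule — add s, t.
\lnot (p \to \lnot p): α-rule — add p, \lnot \lnot p.
((\lnot u \lor (p \to \lnot p)) \lor \lnot ((p \lor q) \land (s \land t))): β-rule — branch into (\lnot u \lor (p \to \lnot p))  //  \lnot ((p \lor q) \land (s \land t)).
  branch 1 (add (\lnot u \lor (p \to \lnot p))):
    (p \lor q): β-rule — branch into p  //  q.
      branch 1.1 (add p):
        (\lnot u \lor (p \to \lnot p)): β-rule — branch into \lnot u  //  (p \to \lnot p).
          branch 1.1.1 (add \lnot u):
            × closes — contains both u and \lnot u.
          branch 1.1.2 (add (p \to \lnot p)):
            (p \to \lnot p): β-rule — branch into \lnot p  //  \lnot p.
              branch 1.1.2.1 (add \lnot p):
                × closes — contains both p and \lnot p.
              branch 1.1.2.2 (add \lnot p):
                × closes — contains both p and \lnot p.
      branch 1.2 (add q):
        (\lnot u \lor (p \to \lnot p)): β-rule — branch into \lnot u  //  (p \to \lnot p).
          branch 1.2.1 (add \lnot u):
            × closes — contains both u and \lnot u.
          branch 1.2.2 (add (p \to \lnot p)):
            (p \to \lnot p): β-rule — branch into \lnot p  //  \lnot p.
              branch 1.2.2.1 (add \lnot p):
                × closes — contains both p and \lnot p.
              branch 1.2.2.2 (add \lnot p):
                × closes — contains both p and \lnot p.
  branch 2 (add \lnot ((p \lor q) \land (s \land t))):
    (p \lor q): β-rule — branch into p  //  q.
      branch 2.1 (add p):
        \lnot ((p \lor q) \land (s \land t)): β-rule — branch into \lnot (p \lor q)  //  \lnot (s \land t).
          branch 2.1.1 (add \lnot (p \lor q)):
            \lnot (p \lor q): α-rule — add \lnot p, \lnot q.
            × closes — contains both p and \lnot p.
          branch 2.1.2 (add \lnot (s \land t)):
            \lnot (s \land t): β-rule — branch into \lnot s  //  \lnot t.
              branch 2.1.2.1 (add \lnot s):
                × closes — contains both s and \lnot s.
              branch 2.1.2.2 (add \lnot t):
                × closes — contains both t and \lnot t.
      branch 2.2 (add q):
        \lnot ((p \lor q) \land (s \land t)): β-rule — branch into \lnot (p \lor q)  //  \lnot (s \land t).
          branch 2.2.1 (add \lnot (p \lor q)):
            \lnot (p \lor q): α-rule — add \lnot p, \lnot q.
            × closes — contains both p and \lnot p.
          branch 2.2.2 (add \lnot (s \land t)):
            \lnot (s \land t): β-rule — branch into \lnot s  //  \lnot t.
              branch 2.2.2.1 (add \lnot s):
                × closes — contains both s and \lnot s.
              branch 2.2.2.2 (add \lnot t):
                × closes — contains both t and \lnot t.
All 12 branches close.
Every branch closed, so the negation is unsatisfiable and the formula is valid.

Valid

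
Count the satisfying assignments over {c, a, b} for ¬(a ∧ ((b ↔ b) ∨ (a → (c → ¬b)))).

Initial set: {T ¬(a ∧ ((b ↔ b) ∨ (a → (c → ¬b))))}.
T ¬(a ∧ ((b ↔ b) ∨ (a → (c → ¬b)))): β-rule — branch into F a  //  F ((b ↔ b) ∨ (a → (c → ¬b))).
  branch 1 (add F a):
    ○ open, literals {a=F}.
  branch 2 (add F ((b ↔ b) ∨ (a → (c → ¬b)))):
    F ((b ↔ b) ∨ (a → (c → ¬b))): α-rule — add F (b ↔ b), F (a → (c → ¬b)).
    F (a → (c → ¬b)): α-rule — add T a, F (c → ¬b).
    F (c → ¬b): α-rule — add T c, F ¬b.
    F (b ↔ b): β-rule — branch into T b, F b  //  F b, T b.
      branch 2.1 (add T b, F b):
        × closes — contains both b and ¬b.
      branch 2.2 (add F b, T b):
        × closes — contains both b and ¬b.
2 branches closed, 1 open.
Each open branch fixes some atoms; the unmentioned ones are free. Counting distinct full assignments: branch {a=F} (c, b) contributes 4 new. Total: 4.

4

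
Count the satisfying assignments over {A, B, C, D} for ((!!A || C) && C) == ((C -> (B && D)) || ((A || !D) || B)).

Initial set: {(((!!A || C) && C) == ((C -> (B && D)) || ((A || !D) || B)))}.
(((!!A || C) && C) == ((C -> (B && D)) || ((A || !D) || B))): β-rule — branch into ((!!A || C) && C), ((C -> (B && D)) || ((A || !D) || B))  //  !((!!A || C) && C), !((C -> (B && D)) || ((A || !D) || B)).
  branch 1 (add ((!!A || C) && C), ((C -> (B && D)) || ((A || !D) || B))):
    ((!!A || C) && C): α-rule — add (!!A || C), C.
    ((C -> (B && D)) || ((A || !D) || B)): β-rule — branch into (C -> (B && D))  //  ((A || !D) || B).
      branch 1.1 (add (C -> (B && D))):
        (!!A || C): β-rule — branch into !!A  //  C.
          branch 1.1.1 (add !!A):
            !!A: drop double negation, giving A.
            (C -> (B && D)): β-rule — branch into !C  //  (B && D).
              branch 1.1.1.1 (add !C):
                × closes — contains both C and !C.
              branch 1.1.1.2 (add (B && D)):
                (B && D): α-rule — add B, D.
                ○ open, literals {A=T, B=T, C=T, D=T}.
          branch 1.1.2 (add C):
            (C -> (B && D)): β-rule — branch into !C  //  (B && D).
              branch 1.1.2.1 (add !C):
                × closes — contains both C and !C.
              branch 1.1.2.2 (add (B && D)):
                (B && D): α-rule — add B, D.
                ○ open, literals {B=T, C=T, D=T}.
      branch 1.2 (add ((A || !D) || B)):
        (!!A || C): β-rule — branch into !!A  //  C.
          branch 1.2.1 (add !!A):
            !!A: drop double negation, giving A.
            ((A || !D) || B): β-rule — branch into (A || !D)  //  B.
              branch 1.2.1.1 (add (A || !D)):
                (A || !D): β-rule — branch into A  //  !D.
                  branch 1.2.1.1.1 (add A):
                    ○ open, literals {A=T, C=T}.
                  branch 1.2.1.1.2 (add !D):
                    ○ open, literals {A=T, C=T, D=F}.
              branch 1.2.1.2 (add B):
                ○ open, literals {A=T, B=T, C=T}.
          branch 1.2.2 (add C):
            ((A || !D) || B): β-rule — branch into (A || !D)  //  B.
              branch 1.2.2.1 (add (A || !D)):
                (A || !D): β-rule — branch into A  //  !D.
                  branch 1.2.2.1.1 (add A):
                    ○ open, literals {A=T, C=T}.
                  branch 1.2.2.1.2 (add !D):
                    ○ open, literals {C=T, D=F}.
              branch 1.2.2.2 (add B):
                ○ open, literals {B=T, C=T}.
  branch 2 (add !((!!A || C) && C), !((C -> (B && D)) || ((A || !D) || B))):
    !((C -> (B && D)) || ((A || !D) || B)): α-rule — add !(C -> (B && D)), !((A || !D) || B).
    !(C -> (B && D)): α-rule — add C, !(B && D).
    !((A || !D) || B): α-rule — add !(A || !D), !B.
    !(A || !D): α-rule — add !A, !!D.
    !((!!A || C) && C): β-rule — branch into !(!!A || C)  //  !C.
      branch 2.1 (add !(!!A || C)):
        !(!!A || C): α-rule — add !!!A, !C.
        × closes — contains both C and !C.
      branch 2.2 (add !C):
        × closes — contains both C and !C.
4 branches closed, 8 open.
Each open branch fixes some atoms; the unmentioned ones are free. Counting distinct full assignments: branch {A=T, B=T, C=T, D=T} (none free) contributes 1 new; branch {B=T, C=T, D=T} (A) contributes 1 new; branch {A=T, C=T} (B, D) contributes 3 new; branch {A=T, C=T, D=F} (B) contributes 0 new; branch {A=T, B=T, C=T} (D) contributes 0 new; branch {A=T, C=T} (B, D) contributes 0 new; branch {C=T, D=F} (A, B) contributes 2 new; branch {B=T, C=T} (A, D) contributes 0 new. Total: 7.

7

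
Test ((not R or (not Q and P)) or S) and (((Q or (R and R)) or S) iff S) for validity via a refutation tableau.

Not valid

Assume the negation and expand:
Initial set: {not (((not R or (not Q and P)) or S) and (((Q or (R and R)) or S) iff S))}.
not (((not R or (not Q and P)) or S) and (((Q or (R and R)) or S) iff S)): β-rule — branch into not ((not R or (not Q and P)) or S)  //  not (((Q or (R and R)) or S) iff S).
  branch 1 (add not ((not R or (not Q and P)) or S)):
    not ((not R or (not Q and P)) or S): α-rule — add not (not R or (not Q and P)), not S.
    not (not R or (not Q and P)): α-rule — add not not R, not (not Q and P).
    not (not Q and P): β-rule — branch into not not Q  //  not P.
      branch 1.1 (add not not Q):
        ○ open, literals {Q=true, R=true, S=false}.
      branch 1.2 (add not P):
        ○ open, literals {P=false, R=true, S=false}.
  branch 2 (add not (((Q or (R and R)) or S) iff S)):
    not (((Q or (R and R)) or S) iff S): β-rule — branch into ((Q or (R and R)) or S), not S  //  not ((Q or (R and R)) or S), S.
      branch 2.1 (add ((Q or (R and R)) or S), not S):
        ((Q or (R and R)) or S): β-rule — branch into (Q or (R and R))  //  S.
          branch 2.1.1 (add (Q or (R and R))):
            (Q or (R and R)): β-rule — branch into Q  //  (R and R).
              branch 2.1.1.1 (add Q):
                ○ open, literals {Q=true, S=false}.
              branch 2.1.1.2 (add (R and R)):
                (R and R): α-rule — add R, R.
                ○ open, literals {R=true, S=false}.
          branch 2.1.2 (add S):
            × closes — contains both S and not S.
      branch 2.2 (add not ((Q or (R and R)) or S), S):
        not ((Q or (R and R)) or S): α-rule — add not (Q or (R and R)), not S.
        × closes — contains both S and not S.
2 branches closed, 4 open.
An open branch gives a countermodel: Q=true, R=true, S=false (unmentioned atoms arbitrary); under it the original formula is false.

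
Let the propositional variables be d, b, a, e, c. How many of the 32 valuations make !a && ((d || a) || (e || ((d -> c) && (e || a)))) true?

Initial set: {T (!a && ((d || a) || (e || ((d -> c) && (e || a)))))}.
T (!a && ((d || a) || (e || ((d -> c) && (e || a))))): α-rule — add T !a, T ((d || a) || (e || ((d -> c) && (e || a)))).
T ((d || a) || (e || ((d -> c) && (e || a)))): β-rule — branch into T (d || a)  //  T (e || ((d -> c) && (e || a))).
  branch 1 (add T (d || a)):
    T (d || a): β-rule — branch into T d  //  T a.
      branch 1.1 (add T d):
        ○ open, literals {a=F, d=T}.
      branch 1.2 (add T a):
        × closes — contains both a and !a.
  branch 2 (add T (e || ((d -> c) && (e || a)))):
    T (e || ((d -> c) && (e || a))): β-rule — branch into T e  //  T ((d -> c) && (e || a)).
      branch 2.1 (add T e):
        ○ open, literals {a=F, e=T}.
      branch 2.2 (add T ((d -> c) && (e || a))):
        T ((d -> c) && (e || a)): α-rule — add T (d -> c), T (e || a).
        T (d -> c): β-rule — branch into F d  //  T c.
          branch 2.2.1 (add F d):
            T (e || a): β-rule — branch into T e  //  T a.
              branch 2.2.1.1 (add T e):
                ○ open, literals {a=F, d=F, e=T}.
              branch 2.2.1.2 (add T a):
                × closes — contains both a and !a.
          branch 2.2.2 (add T c):
            T (e || a): β-rule — branch into T e  //  T a.
              branch 2.2.2.1 (add T e):
                ○ open, literals {a=F, c=T, e=T}.
              branch 2.2.2.2 (add T a):
                × closes — contains both a and !a.
3 branches closed, 4 open.
Each open branch fixes some atoms; the unmentioned ones are free. Counting distinct full assignments: branch {a=F, d=T} (b, e, c) contributes 8 new; branch {a=F, e=T} (d, b, c) contributes 4 new; branch {a=F, d=F, e=T} (b, c) contributes 0 new; branch {a=F, c=T, e=T} (d, b) contributes 0 new. Total: 12.

12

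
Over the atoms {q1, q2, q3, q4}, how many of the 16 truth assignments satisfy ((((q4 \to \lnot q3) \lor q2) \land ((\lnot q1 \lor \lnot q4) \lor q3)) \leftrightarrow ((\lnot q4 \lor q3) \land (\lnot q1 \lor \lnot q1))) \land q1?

Initial set: {(((((q4 \to \lnot q3) \lor q2) \land ((\lnot q1 \lor \lnot q4) \lor q3)) \leftrightarrow ((\lnot q4 \lor q3) \land (\lnot q1 \lor \lnot q1))) \land q1)}.
(((((q4 \to \lnot q3) \lor q2) \land ((\lnot q1 \lor \lnot q4) \lor q3)) \leftrightarrow ((\lnot q4 \lor q3) \land (\lnot q1 \lor \lnot q1))) \land q1): α-rule — add ((((q4 \to \lnot q3) \lor q2) \land ((\lnot q1 \lor \lnot q4) \lor q3)) \leftrightarrow ((\lnot q4 \lor q3) \land (\lnot q1 \lor \lnot q1))), q1.
((((q4 \to \lnot q3) \lor q2) \land ((\lnot q1 \lor \lnot q4) \lor q3)) \leftrightarrow ((\lnot q4 \lor q3) \land (\lnot q1 \lor \lnot q1))): β-rule — branch into (((q4 \to \lnot q3) \lor q2) \land ((\lnot q1 \lor \lnot q4) \lor q3)), ((\lnot q4 \lor q3) \land (\lnot q1 \lor \lnot q1))  //  \lnot (((q4 \to \lnot q3) \lor q2) \land ((\lnot q1 \lor \lnot q4) \lor q3)), \lnot ((\lnot q4 \lor q3) \land (\lnot q1 \lor \lnot q1)).
  branch 1 (add (((q4 \to \lnot q3) \lor q2) \land ((\lnot q1 \lor \lnot q4) \lor q3)), ((\lnot q4 \lor q3) \land (\lnot q1 \lor \lnot q1))):
    (((q4 \to \lnot q3) \lor q2) \land ((\lnot q1 \lor \lnot q4) \lor q3)): α-rule — add ((q4 \to \lnot q3) \lor q2), ((\lnot q1 \lor \lnot q4) \lor q3).
    ((\lnot q4 \lor q3) \land (\lnot q1 \lor \lnot q1)): α-rule — add (\lnot q4 \lor q3), (\lnot q1 \lor \lnot q1).
    ((q4 \to \lnot q3) \lor q2): β-rule — branch into (q4 \to \lnot q3)  //  q2.
      branch 1.1 (add (q4 \to \lnot q3)):
        ((\lnot q1 \lor \lnot q4) \lor q3): β-rule — branch into (\lnot q1 \lor \lnot q4)  //  q3.
          branch 1.1.1 (add (\lnot q1 \lor \lnot q4)):
            (\lnot q4 \lor q3): β-rule — branch into \lnot q4  //  q3.
              branch 1.1.1.1 (add \lnot q4):
                (\lnot q1 \lor \lnot q1): β-rule — branch into \lnot q1  //  \lnot q1.
                  branch 1.1.1.1.1 (add \lnot q1):
                    × closes — contains both q1 and \lnot q1.
                  branch 1.1.1.1.2 (add \lnot q1):
                    × closes — contains both q1 and \lnot q1.
              branch 1.1.1.2 (add q3):
                (\lnot q1 \lor \lnot q1): β-rule — branch into \lnot q1  //  \lnot q1.
                  branch 1.1.1.2.1 (add \lnot q1):
                    × closes — contains both q1 and \lnot q1.
                  branch 1.1.1.2.2 (add \lnot q1):
                    × closes — contains both q1 and \lnot q1.
          branch 1.1.2 (add q3):
            (\lnot q4 \lor q3): β-rule — branch into \lnot q4  //  q3.
              branch 1.1.2.1 (add \lnot q4):
                (\lnot q1 \lor \lnot q1): β-rule — branch into \lnot q1  //  \lnot q1.
                  branch 1.1.2.1.1 (add \lnot q1):
                    × closes — contains both q1 and \lnot q1.
                  branch 1.1.2.1.2 (add \lnot q1):
                    × closes — contains both q1 and \lnot q1.
              branch 1.1.2.2 (add q3):
                (\lnot q1 \lor \lnot q1): β-rule — branch into \lnot q1  //  \lnot q1.
                  branch 1.1.2.2.1 (add \lnot q1):
                    × closes — contains both q1 and \lnot q1.
                  branch 1.1.2.2.2 (add \lnot q1):
                    × closes — contains both q1 and \lnot q1.
      branch 1.2 (add q2):
        ((\lnot q1 \lor \lnot q4) \lor q3): β-rule — branch into (\lnot q1 \lor \lnot q4)  //  q3.
          branch 1.2.1 (add (\lnot q1 \lor \lnot q4)):
            (\lnot q4 \lor q3): β-rule — branch into \lnot q4  //  q3.
              branch 1.2.1.1 (add \lnot q4):
                (\lnot q1 \lor \lnot q1): β-rule — branch into \lnot q1  //  \lnot q1.
                  branch 1.2.1.1.1 (add \lnot q1):
                    × closes — contains both q1 and \lnot q1.
                  branch 1.2.1.1.2 (add \lnot q1):
                    × closes — contains both q1 and \lnot q1.
              branch 1.2.1.2 (add q3):
                (\lnot q1 \lor \lnot q1): β-rule — branch into \lnot q1  //  \lnot q1.
                  branch 1.2.1.2.1 (add \lnot q1):
                    × closes — contains both q1 and \lnot q1.
                  branch 1.2.1.2.2 (add \lnot q1):
                    × closes — contains both q1 and \lnot q1.
          branch 1.2.2 (add q3):
            (\lnot q4 \lor q3): β-rule — branch into \lnot q4  //  q3.
              branch 1.2.2.1 (add \lnot q4):
                (\lnot q1 \lor \lnot q1): β-rule — branch into \lnot q1  //  \lnot q1.
                  branch 1.2.2.1.1 (add \lnot q1):
                    × closes — contains both q1 and \lnot q1.
                  branch 1.2.2.1.2 (add \lnot q1):
                    × closes — contains both q1 and \lnot q1.
              branch 1.2.2.2 (add q3):
                (\lnot q1 \lor \lnot q1): β-rule — branch into \lnot q1  //  \lnot q1.
                  branch 1.2.2.2.1 (add \lnot q1):
                    × closes — contains both q1 and \lnot q1.
                  branch 1.2.2.2.2 (add \lnot q1):
                    × closes — contains both q1 and \lnot q1.
  branch 2 (add \lnot (((q4 \to \lnot q3) \lor q2) \land ((\lnot q1 \lor \lnot q4) \lor q3)), \lnot ((\lnot q4 \lor q3) \land (\lnot q1 \lor \lnot q1))):
    \lnot (((q4 \to \lnot q3) \lor q2) \land ((\lnot q1 \lor \lnot q4) \lor q3)): β-rule — branch into \lnot ((q4 \to \lnot q3) \lor q2)  //  \lnot ((\lnot q1 \lor \lnot q4) \lor q3).
      branch 2.1 (add \lnot ((q4 \to \lnot q3) \lor q2)):
        \lnot ((q4 \to \lnot q3) \lor q2): α-rule — add \lnot (q4 \to \lnot q3), \lnot q2.
        \lnot (q4 \to \lnot q3): α-rule — add q4, \lnot \lnot q3.
        \lnot ((\lnot q4 \lor q3) \land (\lnot q1 \lor \lnot q1)): β-rule — branch into \lnot (\lnot q4 \lor q3)  //  \lnot (\lnot q1 \lor \lnot q1).
          branch 2.1.1 (add \lnot (\lnot q4 \lor q3)):
            \lnot (\lnot q4 \lor q3): α-rule — add \lnot \lnot q4, \lnot q3.
            × closes — contains both q3 and \lnot q3.
          branch 2.1.2 (add \lnot (\lnot q1 \lor \lnot q1)):
            \lnot (\lnot q1 \lor \lnot q1): α-rule — add \lnot \lnot q1, \lnot \lnot q1.
            ○ open, literals {q1=true, q2=false, q3=true, q4=true}.
      branch 2.2 (add \lnot ((\lnot q1 \lor \lnot q4) \lor q3)):
        \lnot ((\lnot q1 \lor \lnot q4) \lor q3): α-rule — add \lnot (\lnot q1 \lor \lnot q4), \lnot q3.
        \lnot (\lnot q1 \lor \lnot q4): α-rule — add \lnot \lnot q1, \lnot \lnot q4.
        \lnot ((\lnot q4 \lor q3) \land (\lnot q1 \lor \lnot q1)): β-rule — branch into \lnot (\lnot q4 \lor q3)  //  \lnot (\lnot q1 \lor \lnot q1).
          branch 2.2.1 (add \lnot (\lnot q4 \lor q3)):
            \lnot (\lnot q4 \lor q3): α-rule — add \lnot \lnot q4, \lnot q3.
            ○ open, literals {q1=true, q3=false, q4=true}.
          branch 2.2.2 (add \lnot (\lnot q1 \lor \lnot q1)):
            \lnot (\lnot q1 \lor \lnot q1): α-rule — add \lnot \lnot q1, \lnot \lnot q1.
            ○ open, literals {q1=true, q3=false, q4=true}.
17 branches closed, 3 open.
Each open branch fixes some atoms; the unmentioned ones are free. Counting distinct full assignments: branch {q1=true, q2=false, q3=true, q4=true} (none free) contributes 1 new; branch {q1=true, q3=false, q4=true} (q2) contributes 2 new; branch {q1=true, q3=false, q4=true} (q2) contributes 0 new. Total: 3.

3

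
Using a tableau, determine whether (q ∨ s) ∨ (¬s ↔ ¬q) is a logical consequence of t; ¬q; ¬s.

Yes

Initial set: {T t; T ¬q; T ¬s; F ((q ∨ s) ∨ (¬s ↔ ¬q))}.
F ((q ∨ s) ∨ (¬s ↔ ¬q)): α-rule — add F (q ∨ s), F (¬s ↔ ¬q).
F (q ∨ s): α-rule — add F q, F s.
F (¬s ↔ ¬q): β-rule — branch into T ¬s, F ¬q  //  F ¬s, T ¬q.
  branch 1 (add T ¬s, F ¬q):
    × closes — contains both q and ¬q.
  branch 2 (add F ¬s, T ¬q):
    × closes — contains both s and ¬s.
All 2 branches close.
Every branch closed, so the premises entail the conclusion.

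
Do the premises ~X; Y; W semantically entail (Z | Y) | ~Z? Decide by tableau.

Initial set: {T ~X; T Y; T W; F ((Z | Y) | ~Z)}.
F ((Z | Y) | ~Z): α-rule — add F (Z | Y), F ~Z.
F (Z | Y): α-rule — add F Z, F Y.
× closes — contains both Z and ~Z.
All 1 branch closes.
Every branch closed, so the premises entail the conclusion.

Yes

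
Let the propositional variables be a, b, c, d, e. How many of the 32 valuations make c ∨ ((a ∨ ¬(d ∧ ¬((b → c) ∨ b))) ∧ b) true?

Initial set: {T (c ∨ ((a ∨ ¬(d ∧ ¬((b → c) ∨ b))) ∧ b))}.
T (c ∨ ((a ∨ ¬(d ∧ ¬((b → c) ∨ b))) ∧ b)): β-rule — branch into T c  //  T ((a ∨ ¬(d ∧ ¬((b → c) ∨ b))) ∧ b).
  branch 1 (add T c):
    ○ open, literals {c=true}.
  branch 2 (add T ((a ∨ ¬(d ∧ ¬((b → c) ∨ b))) ∧ b)):
    T ((a ∨ ¬(d ∧ ¬((b → c) ∨ b))) ∧ b): α-rule — add T (a ∨ ¬(d ∧ ¬((b → c) ∨ b))), T b.
    T (a ∨ ¬(d ∧ ¬((b → c) ∨ b))): β-rule — branch into T a  //  T ¬(d ∧ ¬((b → c) ∨ b)).
      branch 2.1 (add T a):
        ○ open, literals {a=true, b=true}.
      branch 2.2 (add T ¬(d ∧ ¬((b → c) ∨ b))):
        T ¬(d ∧ ¬((b → c) ∨ b)): β-rule — branch into F d  //  F ¬((b → c) ∨ b).
          branch 2.2.1 (add F d):
            ○ open, literals {b=true, d=false}.
          branch 2.2.2 (add F ¬((b → c) ∨ b)):
            F ¬((b → c) ∨ b): β-rule — branch into T (b → c)  //  T b.
              branch 2.2.2.1 (add T (b → c)):
                T (b → c): β-rule — branch into F b  //  T c.
                  branch 2.2.2.1.1 (add F b):
                    × closes — contains both b and ¬b.
                  branch 2.2.2.1.2 (add T c):
                    ○ open, literals {b=true, c=true}.
              branch 2.2.2.2 (add T b):
                ○ open, literals {b=true}.
1 branch closed, 5 open.
Each open branch fixes some atoms; the unmentioned ones are free. Counting distinct full assignments: branch {c=true} (a, b, d, e) contributes 16 new; branch {a=true, b=true} (c, d, e) contributes 4 new; branch {b=true, d=false} (a, c, e) contributes 2 new; branch {b=true, c=true} (a, d, e) contributes 0 new; branch {b=true} (a, c, d, e) contributes 2 new. Total: 24.

24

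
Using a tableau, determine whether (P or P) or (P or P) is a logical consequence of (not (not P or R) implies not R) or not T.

Initial set: {((not (not P or R) implies not R) or not T); not ((P or P) or (P or P))}.
not ((P or P) or (P or P)): α-rule — add not (P or P), not (P or P).
not (P or P): α-rule — add not P, not P.
not (P or P): α-rule — add not P, not P.
((not (not P or R) implies not R) or not T): β-rule — branch into (not (not P or R) implies not R)  //  not T.
  branch 1 (add (not (not P or R) implies not R)):
    (not (not P or R) implies not R): β-rule — branch into not not (not P or R)  //  not R.
      branch 1.1 (add not not (not P or R)):
        not not (not P or R): β-rule — branch into not P  //  R.
          branch 1.1.1 (add not P):
            ○ open, literals {P=false}.
          branch 1.1.2 (add R):
            ○ open, literals {P=false, R=true}.
      branch 1.2 (add not R):
        ○ open, literals {P=false, R=false}.
  branch 2 (add not T):
    ○ open, literals {P=false, T=false}.
0 branches closed, 4 open.
An open branch gives a countermodel: P=false (unmentioned atoms arbitrary); the premises hold there but the conclusion fails.

No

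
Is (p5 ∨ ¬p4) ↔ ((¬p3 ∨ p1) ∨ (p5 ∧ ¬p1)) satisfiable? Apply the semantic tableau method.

Satisfiable

Initial set: {((p5 ∨ ¬p4) ↔ ((¬p3 ∨ p1) ∨ (p5 ∧ ¬p1)))}.
((p5 ∨ ¬p4) ↔ ((¬p3 ∨ p1) ∨ (p5 ∧ ¬p1))): β-rule — branch into (p5 ∨ ¬p4), ((¬p3 ∨ p1) ∨ (p5 ∧ ¬p1))  //  ¬(p5 ∨ ¬p4), ¬((¬p3 ∨ p1) ∨ (p5 ∧ ¬p1)).
  branch 1 (add (p5 ∨ ¬p4), ((¬p3 ∨ p1) ∨ (p5 ∧ ¬p1))):
    (p5 ∨ ¬p4): β-rule — branch into p5  //  ¬p4.
      branch 1.1 (add p5):
        ((¬p3 ∨ p1) ∨ (p5 ∧ ¬p1)): β-rule — branch into (¬p3 ∨ p1)  //  (p5 ∧ ¬p1).
          branch 1.1.1 (add (¬p3 ∨ p1)):
            (¬p3 ∨ p1): β-rule — branch into ¬p3  //  p1.
              branch 1.1.1.1 (add ¬p3):
                ○ open, literals {p3=false, p5=true}.
              branch 1.1.1.2 (add p1):
                ○ open, literals {p1=true, p5=true}.
          branch 1.1.2 (add (p5 ∧ ¬p1)):
            (p5 ∧ ¬p1): α-rule — add p5, ¬p1.
            ○ open, literals {p1=false, p5=true}.
      branch 1.2 (add ¬p4):
        ((¬p3 ∨ p1) ∨ (p5 ∧ ¬p1)): β-rule — branch into (¬p3 ∨ p1)  //  (p5 ∧ ¬p1).
          branch 1.2.1 (add (¬p3 ∨ p1)):
            (¬p3 ∨ p1): β-rule — branch into ¬p3  //  p1.
              branch 1.2.1.1 (add ¬p3):
                ○ open, literals {p3=false, p4=false}.
              branch 1.2.1.2 (add p1):
                ○ open, literals {p1=true, p4=false}.
          branch 1.2.2 (add (p5 ∧ ¬p1)):
            (p5 ∧ ¬p1): α-rule — add p5, ¬p1.
            ○ open, literals {p1=false, p4=false, p5=true}.
  branch 2 (add ¬(p5 ∨ ¬p4), ¬((¬p3 ∨ p1) ∨ (p5 ∧ ¬p1))):
    ¬(p5 ∨ ¬p4): α-rule — add ¬p5, ¬¬p4.
    ¬((¬p3 ∨ p1) ∨ (p5 ∧ ¬p1)): α-rule — add ¬(¬p3 ∨ p1), ¬(p5 ∧ ¬p1).
    ¬(¬p3 ∨ p1): α-rule — add ¬¬p3, ¬p1.
    ¬(p5 ∧ ¬p1): β-rule — branch into ¬p5  //  ¬¬p1.
      branch 2.1 (add ¬p5):
        ○ open, literals {p1=false, p3=true, p4=true, p5=false}.
      branch 2.2 (add ¬¬p1):
        × closes — contains both p1 and ¬p1.
1 branch closed, 7 open.
An open branch gives a satisfying assignment: p3=false, p5=true.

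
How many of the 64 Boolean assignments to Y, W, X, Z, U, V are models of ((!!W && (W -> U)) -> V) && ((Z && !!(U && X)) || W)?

Initial set: {(((!!W && (W -> U)) -> V) && ((Z && !!(U && X)) || W))}.
(((!!W && (W -> U)) -> V) && ((Z && !!(U && X)) || W)): α-rule — add ((!!W && (W -> U)) -> V), ((Z && !!(U && X)) || W).
((!!W && (W -> U)) -> V): β-rule — branch into !(!!W && (W -> U))  //  V.
  branch 1 (add !(!!W && (W -> U))):
    ((Z && !!(U && X)) || W): β-rule — branch into (Z && !!(U && X))  //  W.
      branch 1.1 (add (Z && !!(U && X))):
        (Z && !!(U && X)): α-rule — add Z, !!(U && X).
        !!(U && X): drop double negation, giving (U && X).
        (U && X): α-rule — add U, X.
        !(!!W && (W -> U)): β-rule — branch into !!!W  //  !(W -> U).
          branch 1.1.1 (add !!!W):
            !!!W: drop double negation, giving !W.
            ○ open, literals {U=1, W=0, X=1, Z=1}.
          branch 1.1.2 (add !(W -> U)):
            !(W -> U): α-rule — add W, !U.
            × closes — contains both U and !U.
      branch 1.2 (add W):
        !(!!W && (W -> U)): β-rule — branch into !!!W  //  !(W -> U).
          branch 1.2.1 (add !!!W):
            !!!W: drop double negation, giving !W.
            × closes — contains both W and !W.
          branch 1.2.2 (add !(W -> U)):
            !(W -> U): α-rule — add W, !U.
            ○ open, literals {U=0, W=1}.
  branch 2 (add V):
    ((Z && !!(U && X)) || W): β-rule — branch into (Z && !!(U && X))  //  W.
      branch 2.1 (add (Z && !!(U && X))):
        (Z && !!(U && X)): α-rule — add Z, !!(U && X).
        !!(U && X): drop double negation, giving (U && X).
        (U && X): α-rule — add U, X.
        ○ open, literals {U=1, V=1, X=1, Z=1}.
      branch 2.2 (add W):
        ○ open, literals {V=1, W=1}.
2 branches closed, 4 open.
Each open branch fixes some atoms; the unmentioned ones are free. Counting distinct full assignments: branch {U=1, W=0, X=1, Z=1} (Y, V) contributes 4 new; branch {U=0, W=1} (Y, X, Z, V) contributes 16 new; branch {U=1, V=1, X=1, Z=1} (Y, W) contributes 2 new; branch {V=1, W=1} (Y, X, Z, U) contributes 6 new. Total: 28.

28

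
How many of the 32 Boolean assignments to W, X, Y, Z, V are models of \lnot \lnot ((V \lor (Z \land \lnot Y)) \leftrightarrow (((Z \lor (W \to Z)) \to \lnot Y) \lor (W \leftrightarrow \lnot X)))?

Initial set: {\lnot \lnot ((V \lor (Z \land \lnot Y)) \leftrightarrow (((Z \lor (W \to Z)) \to \lnot Y) \lor (W \leftrightarrow \lnot X)))}.
\lnot \lnot ((V \lor (Z \land \lnot Y)) \leftrightarrow (((Z \lor (W \to Z)) \to \lnot Y) \lor (W \leftrightarrow \lnot X))): drop double negation, giving ((V \lor (Z \land \lnot Y)) \leftrightarrow (((Z \lor (W \to Z)) \to \lnot Y) \lor (W \leftrightarrow \lnot X))).
((V \lor (Z \land \lnot Y)) \leftrightarrow (((Z \lor (W \to Z)) \to \lnot Y) \lor (W \leftrightarrow \lnot X))): β-rule — branch into (V \lor (Z \land \lnot Y)), (((Z \lor (W \to Z)) \to \lnot Y) \lor (W \leftrightarrow \lnot X))  //  \lnot (V \lor (Z \land \lnot Y)), \lnot (((Z \lor (W \to Z)) \to \lnot Y) \lor (W \leftrightarrow \lnot X)).
  branch 1 (add (V \lor (Z \land \lnot Y)), (((Z \lor (W \to Z)) \to \lnot Y) \lor (W \leftrightarrow \lnot X))):
    (V \lor (Z \land \lnot Y)): β-rule — branch into V  //  (Z \land \lnot Y).
      branch 1.1 (add V):
        (((Z \lor (W \to Z)) \to \lnot Y) \lor (W \leftrightarrow \lnot X)): β-rule — branch into ((Z \lor (W \to Z)) \to \lnot Y)  //  (W \leftrightarrow \lnot X).
          branch 1.1.1 (add ((Z \lor (W \to Z)) \to \lnot Y)):
            ((Z \lor (W \to Z)) \to \lnot Y): β-rule — branch into \lnot (Z \lor (W \to Z))  //  \lnot Y.
              branch 1.1.1.1 (add \lnot (Z \lor (W \to Z))):
                \lnot (Z \lor (W \to Z)): α-rule — add \lnot Z, \lnot (W \to Z).
                \lnot (W \to Z): α-rule — add W, \lnot Z.
                ○ open, literals {V=true, W=true, Z=false}.
              branch 1.1.1.2 (add \lnot Y):
                ○ open, literals {V=true, Y=false}.
          branch 1.1.2 (add (W \leftrightarrow \lnot X)):
            (W \leftrightarrow \lnot X): β-rule — branch into W, \lnot X  //  \lnot W, \lnot \lnot X.
              branch 1.1.2.1 (add W, \lnot X):
                ○ open, literals {V=true, W=true, X=false}.
              branch 1.1.2.2 (add \lnot W, \lnot \lnot X):
                ○ open, literals {V=true, W=false, X=true}.
      branch 1.2 (add (Z \land \lnot Y)):
        (Z \land \lnot Y): α-rule — add Z, \lnot Y.
        (((Z \lor (W \to Z)) \to \lnot Y) \lor (W \leftrightarrow \lnot X)): β-rule — branch into ((Z \lor (W \to Z)) \to \lnot Y)  //  (W \leftrightarrow \lnot X).
          branch 1.2.1 (add ((Z \lor (W \to Z)) \to \lnot Y)):
            ((Z \lor (W \to Z)) \to \lnot Y): β-rule — branch into \lnot (Z \lor (W \to Z))  //  \lnot Y.
              branch 1.2.1.1 (add \lnot (Z \lor (W \to Z))):
                \lnot (Z \lor (W \to Z)): α-rule — add \lnot Z, \lnot (W \to Z).
                × closes — contains both Z and \lnot Z.
              branch 1.2.1.2 (add \lnot Y):
                ○ open, literals {Y=false, Z=true}.
          branch 1.2.2 (add (W \leftrightarrow \lnot X)):
            (W \leftrightarrow \lnot X): β-rule — branch into W, \lnot X  //  \lnot W, \lnot \lnot X.
              branch 1.2.2.1 (add W, \lnot X):
                ○ open, literals {W=true, X=false, Y=false, Z=true}.
              branch 1.2.2.2 (add \lnot W, \lnot \lnot X):
                ○ open, literals {W=false, X=true, Y=false, Z=true}.
  branch 2 (add \lnot (V \lor (Z \land \lnot Y)), \lnot (((Z \lor (W \to Z)) \to \lnot Y) \lor (W \leftrightarrow \lnot X))):
    \lnot (V \lor (Z \land \lnot Y)): α-rule — add \lnot V, \lnot (Z \land \lnot Y).
    \lnot (((Z \lor (W \to Z)) \to \lnot Y) \lor (W \leftrightarrow \lnot X)): α-rule — add \lnot ((Z \lor (W \to Z)) \to \lnot Y), \lnot (W \leftrightarrow \lnot X).
    \lnot ((Z \lor (W \to Z)) \to \lnot Y): α-rule — add (Z \lor (W \to Z)), \lnot \lnot Y.
    \lnot (Z \land \lnot Y): β-rule — branch into \lnot Z  //  \lnot \lnot Y.
      branch 2.1 (add \lnot Z):
        \lnot (W \leftrightarrow \lnot X): β-rule — branch into W, \lnot \lnot X  //  \lnot W, \lnot X.
          branch 2.1.1 (add W, \lnot \lnot X):
            (Z \lor (W \to Z)): β-rule — branch into Z  //  (W \to Z).
              branch 2.1.1.1 (add Z):
                × closes — contains both Z and \lnot Z.
              branch 2.1.1.2 (add (W \to Z)):
                (W \to Z): β-rule — branch into \lnot W  //  Z.
                  branch 2.1.1.2.1 (add \lnot W):
                    × closes — contains both W and \lnot W.
                  branch 2.1.1.2.2 (add Z):
                    × closes — contains both Z and \lnot Z.
          branch 2.1.2 (add \lnot W, \lnot X):
            (Z \lor (W \to Z)): β-rule — branch into Z  //  (W \to Z).
              branch 2.1.2.1 (add Z):
                × closes — contains both Z and \lnot Z.
              branch 2.1.2.2 (add (W \to Z)):
                (W \to Z): β-rule — branch into \lnot W  //  Z.
                  branch 2.1.2.2.1 (add \lnot W):
                    ○ open, literals {V=false, W=false, X=false, Y=true, Z=false}.
                  branch 2.1.2.2.2 (add Z):
                    × closes — contains both Z and \lnot Z.
      branch 2.2 (add \lnot \lnot Y):
        \lnot (W \leftrightarrow \lnot X): β-rule — branch into W, \lnot \lnot X  //  \lnot W, \lnot X.
          branch 2.2.1 (add W, \lnot \lnot X):
            (Z \lor (W \to Z)): β-rule — branch into Z  //  (W \to Z).
              branch 2.2.1.1 (add Z):
                ○ open, literals {V=false, W=true, X=true, Y=true, Z=true}.
              branch 2.2.1.2 (add (W \to Z)):
                (W \to Z): β-rule — branch into \lnot W  //  Z.
                  branch 2.2.1.2.1 (add \lnot W):
                    × closes — contains both W and \lnot W.
                  branch 2.2.1.2.2 (add Z):
                    ○ open, literals {V=false, W=true, X=true, Y=true, Z=true}.
          branch 2.2.2 (add \lnot W, \lnot X):
            (Z \lor (W \to Z)): β-rule — branch into Z  //  (W \to Z).
              branch 2.2.2.1 (add Z):
                ○ open, literals {V=false, W=false, X=false, Y=true, Z=true}.
              branch 2.2.2.2 (add (W \to Z)):
                (W \to Z): β-rule — branch into \lnot W  //  Z.
                  branch 2.2.2.2.1 (add \lnot W):
                    ○ open, literals {V=false, W=false, X=false, Y=true}.
                  branch 2.2.2.2.2 (add Z):
                    ○ open, literals {V=false, W=false, X=false, Y=true, Z=true}.
7 branches closed, 13 open.
Each open branch fixes some atoms; the unmentioned ones are free. Counting distinct full assignments: branch {V=true, W=true, Z=false} (X, Y) contributes 4 new; branch {V=true, Y=false} (W, X, Z) contributes 6 new; branch {V=true, W=true, X=false} (Y, Z) contributes 1 new; branch {V=true, W=false, X=true} (Y, Z) contributes 2 new; branch {Y=false, Z=true} (W, X, V) contributes 4 new; branch {W=true, X=false, Y=false, Z=true} (V) contributes 0 new; branch {W=false, X=true, Y=false, Z=true} (V) contributes 0 new; branch {V=false, W=false, X=false, Y=true, Z=false} (none free) contributes 1 new; branch {V=false, W=true, X=true, Y=true, Z=true} (none free) contributes 1 new; branch {V=false, W=true, X=true, Y=true, Z=true} (none free) contributes 0 new; branch {V=false, W=false, X=false, Y=true, Z=true} (none free) contributes 1 new; branch {V=false, W=false, X=false, Y=true} (Z) contributes 0 new; branch {V=false, W=false, X=false, Y=true, Z=true} (none free) contributes 0 new. Total: 20.

20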